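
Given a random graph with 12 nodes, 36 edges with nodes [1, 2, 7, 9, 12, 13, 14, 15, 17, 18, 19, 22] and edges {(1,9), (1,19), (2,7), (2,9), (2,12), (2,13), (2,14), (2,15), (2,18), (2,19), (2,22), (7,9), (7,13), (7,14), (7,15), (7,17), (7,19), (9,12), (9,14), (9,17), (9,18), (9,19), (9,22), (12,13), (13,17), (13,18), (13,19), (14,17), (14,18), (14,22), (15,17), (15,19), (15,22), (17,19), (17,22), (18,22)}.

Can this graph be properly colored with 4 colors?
No, G is not 4-colorable

The clique on vertices [2, 9, 14, 18, 22] has size 5 > 4, so it alone needs 5 colors.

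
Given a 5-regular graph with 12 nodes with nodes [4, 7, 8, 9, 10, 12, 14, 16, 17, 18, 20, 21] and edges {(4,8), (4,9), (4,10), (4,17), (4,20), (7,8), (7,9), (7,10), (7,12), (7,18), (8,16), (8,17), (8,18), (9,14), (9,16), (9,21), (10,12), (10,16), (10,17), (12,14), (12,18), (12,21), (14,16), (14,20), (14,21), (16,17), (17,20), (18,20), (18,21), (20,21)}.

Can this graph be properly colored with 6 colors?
Yes, G is 6-colorable

A valid 6-coloring: color 1: [9, 12, 17]; color 2: [4, 7, 16, 21]; color 3: [10, 14, 18]; color 4: [8, 20].
(χ(G) = 4 ≤ 6.)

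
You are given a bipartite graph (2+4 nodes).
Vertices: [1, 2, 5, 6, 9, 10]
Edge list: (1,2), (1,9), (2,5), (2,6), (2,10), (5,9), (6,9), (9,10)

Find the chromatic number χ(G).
Clique number ω(G) = 2 (lower bound: χ ≥ ω).
The graph is bipartite (no odd cycle), so 2 colors suffice: χ(G) = 2.
A valid 2-coloring: color 1: [2, 9]; color 2: [1, 5, 6, 10].

χ(G) = 2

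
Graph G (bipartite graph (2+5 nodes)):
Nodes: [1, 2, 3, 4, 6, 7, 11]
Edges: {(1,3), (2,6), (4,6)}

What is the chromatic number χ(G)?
χ(G) = 2

Clique number ω(G) = 2 (lower bound: χ ≥ ω).
The graph is bipartite (no odd cycle), so 2 colors suffice: χ(G) = 2.
A valid 2-coloring: color 1: [1, 6, 7, 11]; color 2: [2, 3, 4].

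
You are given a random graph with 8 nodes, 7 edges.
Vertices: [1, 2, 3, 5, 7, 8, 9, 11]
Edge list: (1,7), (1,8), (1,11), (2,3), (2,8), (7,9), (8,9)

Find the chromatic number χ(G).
χ(G) = 2

Clique number ω(G) = 2 (lower bound: χ ≥ ω).
The graph is bipartite (no odd cycle), so 2 colors suffice: χ(G) = 2.
A valid 2-coloring: color 1: [3, 5, 7, 8, 11]; color 2: [1, 2, 9].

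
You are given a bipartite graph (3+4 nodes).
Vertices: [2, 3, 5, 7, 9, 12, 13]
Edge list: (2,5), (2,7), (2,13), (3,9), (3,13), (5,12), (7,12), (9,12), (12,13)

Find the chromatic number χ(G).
χ(G) = 2

Clique number ω(G) = 2 (lower bound: χ ≥ ω).
The graph is bipartite (no odd cycle), so 2 colors suffice: χ(G) = 2.
A valid 2-coloring: color 1: [2, 3, 12]; color 2: [5, 7, 9, 13].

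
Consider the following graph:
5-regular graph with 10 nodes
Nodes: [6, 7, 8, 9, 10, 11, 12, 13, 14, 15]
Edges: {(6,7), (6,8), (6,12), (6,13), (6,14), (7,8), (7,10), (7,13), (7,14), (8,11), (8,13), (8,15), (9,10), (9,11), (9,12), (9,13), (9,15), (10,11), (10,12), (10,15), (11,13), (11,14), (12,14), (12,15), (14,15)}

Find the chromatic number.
χ(G) = 4

Clique number ω(G) = 4 (lower bound: χ ≥ ω).
The clique on [6, 7, 8, 13] has size 4, forcing χ ≥ 4, and the coloring below uses 4 colors, so χ(G) = 4.
A valid 4-coloring: color 1: [10, 13, 14]; color 2: [7, 11, 15]; color 3: [6, 9]; color 4: [8, 12].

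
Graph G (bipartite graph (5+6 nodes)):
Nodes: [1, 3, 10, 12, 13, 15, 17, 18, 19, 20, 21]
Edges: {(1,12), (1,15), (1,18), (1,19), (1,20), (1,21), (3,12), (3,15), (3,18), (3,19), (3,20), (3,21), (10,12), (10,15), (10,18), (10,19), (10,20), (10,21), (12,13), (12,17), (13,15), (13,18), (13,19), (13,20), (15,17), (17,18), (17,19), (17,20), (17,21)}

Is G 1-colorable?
No, G is not 1-colorable

Edge (1,12) forces its endpoints to differ, so 1 color is not enough.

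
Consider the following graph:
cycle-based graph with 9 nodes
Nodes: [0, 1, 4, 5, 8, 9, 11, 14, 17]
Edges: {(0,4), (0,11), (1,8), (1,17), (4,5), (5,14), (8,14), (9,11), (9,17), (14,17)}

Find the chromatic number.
χ(G) = 3

Clique number ω(G) = 2 (lower bound: χ ≥ ω).
Odd cycle [17, 9, 11, 0, 4, 5, 14] needs 3 colors (χ ≥ 3).
The coloring below uses 3 colors, so χ(G) = 3.
A valid 3-coloring: color 1: [0, 1, 9, 14]; color 2: [5, 8, 11, 17]; color 3: [4].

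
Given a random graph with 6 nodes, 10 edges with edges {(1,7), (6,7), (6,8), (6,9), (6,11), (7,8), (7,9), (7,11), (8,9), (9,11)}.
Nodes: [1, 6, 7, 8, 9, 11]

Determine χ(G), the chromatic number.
Clique number ω(G) = 4 (lower bound: χ ≥ ω).
The clique on [6, 7, 8, 9] has size 4, forcing χ ≥ 4, and the coloring below uses 4 colors, so χ(G) = 4.
A valid 4-coloring: color 1: [7]; color 2: [1, 6]; color 3: [9]; color 4: [8, 11].

χ(G) = 4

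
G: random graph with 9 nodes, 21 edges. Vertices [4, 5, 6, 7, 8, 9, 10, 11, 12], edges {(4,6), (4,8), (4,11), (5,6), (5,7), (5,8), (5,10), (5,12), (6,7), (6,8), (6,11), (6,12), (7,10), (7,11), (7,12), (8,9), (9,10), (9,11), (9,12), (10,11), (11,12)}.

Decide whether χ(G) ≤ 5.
Yes, G is 5-colorable

A valid 5-coloring: color 1: [5, 11]; color 2: [6, 9]; color 3: [8, 10, 12]; color 4: [4, 7].
(χ(G) = 4 ≤ 5.)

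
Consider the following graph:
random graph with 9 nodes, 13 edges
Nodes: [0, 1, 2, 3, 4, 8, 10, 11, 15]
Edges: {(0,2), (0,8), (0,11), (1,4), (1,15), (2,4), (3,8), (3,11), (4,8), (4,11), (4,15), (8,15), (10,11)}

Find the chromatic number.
χ(G) = 3

Clique number ω(G) = 3 (lower bound: χ ≥ ω).
The clique on [4, 8, 15] has size 3, forcing χ ≥ 3, and the coloring below uses 3 colors, so χ(G) = 3.
A valid 3-coloring: color 1: [0, 3, 4, 10]; color 2: [1, 2, 8, 11]; color 3: [15].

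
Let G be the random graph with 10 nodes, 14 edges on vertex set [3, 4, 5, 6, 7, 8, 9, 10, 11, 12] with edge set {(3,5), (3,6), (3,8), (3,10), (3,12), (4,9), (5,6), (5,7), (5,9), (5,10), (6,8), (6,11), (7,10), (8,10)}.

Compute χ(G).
χ(G) = 3

Clique number ω(G) = 3 (lower bound: χ ≥ ω).
The clique on [3, 8, 10] has size 3, forcing χ ≥ 3, and the coloring below uses 3 colors, so χ(G) = 3.
A valid 3-coloring: color 1: [3, 7, 9, 11]; color 2: [4, 5, 8, 12]; color 3: [6, 10].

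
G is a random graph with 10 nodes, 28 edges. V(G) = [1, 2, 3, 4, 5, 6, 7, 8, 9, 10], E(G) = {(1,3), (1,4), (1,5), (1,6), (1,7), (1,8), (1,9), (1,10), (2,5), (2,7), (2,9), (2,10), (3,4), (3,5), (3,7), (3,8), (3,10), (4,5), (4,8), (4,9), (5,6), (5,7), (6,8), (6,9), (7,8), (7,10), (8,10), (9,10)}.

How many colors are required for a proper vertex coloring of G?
Clique number ω(G) = 5 (lower bound: χ ≥ ω).
The clique on [1, 3, 7, 8, 10] has size 5, forcing χ ≥ 5, and the coloring below uses 5 colors, so χ(G) = 5.
A valid 5-coloring: color 1: [1, 2]; color 2: [5, 8, 9]; color 3: [3, 6]; color 4: [4, 7]; color 5: [10].

χ(G) = 5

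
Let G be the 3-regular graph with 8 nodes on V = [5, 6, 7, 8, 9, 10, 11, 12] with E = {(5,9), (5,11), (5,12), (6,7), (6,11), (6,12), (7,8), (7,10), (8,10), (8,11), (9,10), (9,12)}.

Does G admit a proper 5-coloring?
A valid 5-coloring: color 1: [6, 8, 9]; color 2: [10, 11, 12]; color 3: [5, 7].
(χ(G) = 3 ≤ 5.)

Yes, G is 5-colorable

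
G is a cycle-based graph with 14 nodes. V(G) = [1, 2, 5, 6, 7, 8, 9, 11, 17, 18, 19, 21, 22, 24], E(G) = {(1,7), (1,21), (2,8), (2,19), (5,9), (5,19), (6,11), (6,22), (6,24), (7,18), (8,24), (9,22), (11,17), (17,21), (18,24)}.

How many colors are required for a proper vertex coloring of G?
χ(G) = 2

Clique number ω(G) = 2 (lower bound: χ ≥ ω).
The graph is bipartite (no odd cycle), so 2 colors suffice: χ(G) = 2.
A valid 2-coloring: color 1: [2, 5, 7, 11, 21, 22, 24]; color 2: [1, 6, 8, 9, 17, 18, 19].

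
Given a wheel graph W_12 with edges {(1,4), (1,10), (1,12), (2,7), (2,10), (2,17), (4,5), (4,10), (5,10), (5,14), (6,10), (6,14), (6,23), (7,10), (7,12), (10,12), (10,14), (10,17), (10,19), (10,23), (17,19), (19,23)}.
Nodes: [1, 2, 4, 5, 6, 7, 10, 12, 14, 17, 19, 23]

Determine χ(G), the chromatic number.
Clique number ω(G) = 3 (lower bound: χ ≥ ω).
Odd cycle [19, 23, 6, 14, 5, 4, 1, 12, 7, 2, 17] needs 3 colors (χ ≥ 3).
Vertex 10 is adjacent to every vertex of [1, 2, 4, 5, 6, 7, 12, 14, 17, 19, 23], which already need 3 colors among themselves, so 10 needs a new color (χ ≥ 4).
The coloring below uses 4 colors, so χ(G) = 4.
A valid 4-coloring: color 1: [10]; color 2: [1, 2, 5, 6, 19]; color 3: [4, 12, 14, 17, 23]; color 4: [7].

χ(G) = 4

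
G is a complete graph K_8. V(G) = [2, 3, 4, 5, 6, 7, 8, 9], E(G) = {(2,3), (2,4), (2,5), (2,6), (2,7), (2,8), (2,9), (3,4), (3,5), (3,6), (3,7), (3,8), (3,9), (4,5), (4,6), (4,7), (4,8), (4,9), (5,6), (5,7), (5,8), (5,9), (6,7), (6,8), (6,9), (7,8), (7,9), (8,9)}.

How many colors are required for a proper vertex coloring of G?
Clique number ω(G) = 8 (lower bound: χ ≥ ω).
The clique on [2, 3, 4, 5, 6, 7, 8, 9] has size 8, forcing χ ≥ 8, and the coloring below uses 8 colors, so χ(G) = 8.
A valid 8-coloring: color 1: [5]; color 2: [2]; color 3: [9]; color 4: [8]; color 5: [4]; color 6: [7]; color 7: [6]; color 8: [3].

χ(G) = 8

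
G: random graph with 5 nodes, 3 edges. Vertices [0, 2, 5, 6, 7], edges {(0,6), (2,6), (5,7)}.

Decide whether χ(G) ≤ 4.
Yes, G is 4-colorable

A valid 4-coloring: color 1: [5, 6]; color 2: [0, 2, 7].
(χ(G) = 2 ≤ 4.)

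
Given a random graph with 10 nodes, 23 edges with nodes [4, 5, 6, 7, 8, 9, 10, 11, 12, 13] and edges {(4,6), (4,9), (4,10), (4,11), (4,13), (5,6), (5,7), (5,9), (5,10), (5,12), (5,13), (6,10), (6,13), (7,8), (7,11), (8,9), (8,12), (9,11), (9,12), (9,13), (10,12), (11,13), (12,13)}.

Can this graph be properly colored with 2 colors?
The clique on vertices [4, 9, 11, 13] has size 4 > 2, so it alone needs 4 colors.

No, G is not 2-colorable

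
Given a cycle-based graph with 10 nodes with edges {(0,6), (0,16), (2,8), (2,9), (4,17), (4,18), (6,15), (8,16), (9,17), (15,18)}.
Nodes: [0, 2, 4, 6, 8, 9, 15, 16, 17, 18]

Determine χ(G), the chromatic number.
Clique number ω(G) = 2 (lower bound: χ ≥ ω).
The graph is bipartite (no odd cycle), so 2 colors suffice: χ(G) = 2.
A valid 2-coloring: color 1: [0, 4, 8, 9, 15]; color 2: [2, 6, 16, 17, 18].

χ(G) = 2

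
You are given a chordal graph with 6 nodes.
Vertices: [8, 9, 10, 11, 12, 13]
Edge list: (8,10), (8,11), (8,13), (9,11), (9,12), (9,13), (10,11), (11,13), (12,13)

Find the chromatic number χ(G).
Clique number ω(G) = 3 (lower bound: χ ≥ ω).
The clique on [8, 10, 11] has size 3, forcing χ ≥ 3, and the coloring below uses 3 colors, so χ(G) = 3.
A valid 3-coloring: color 1: [10, 13]; color 2: [11, 12]; color 3: [8, 9].

χ(G) = 3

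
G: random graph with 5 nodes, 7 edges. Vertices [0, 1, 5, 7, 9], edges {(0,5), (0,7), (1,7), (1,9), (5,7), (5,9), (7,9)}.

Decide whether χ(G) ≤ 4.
Yes, G is 4-colorable

A valid 4-coloring: color 1: [7]; color 2: [0, 9]; color 3: [1, 5].
(χ(G) = 3 ≤ 4.)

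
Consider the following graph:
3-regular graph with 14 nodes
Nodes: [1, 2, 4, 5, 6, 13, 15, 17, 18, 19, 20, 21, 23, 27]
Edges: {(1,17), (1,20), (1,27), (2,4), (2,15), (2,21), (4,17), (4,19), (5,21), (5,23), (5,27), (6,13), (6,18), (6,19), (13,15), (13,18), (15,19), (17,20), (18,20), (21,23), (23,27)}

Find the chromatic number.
χ(G) = 3

Clique number ω(G) = 3 (lower bound: χ ≥ ω).
The clique on [1, 17, 20] has size 3, forcing χ ≥ 3, and the coloring below uses 3 colors, so χ(G) = 3.
A valid 3-coloring: color 1: [4, 6, 15, 20, 21, 27]; color 2: [1, 2, 5, 13, 19]; color 3: [17, 18, 23].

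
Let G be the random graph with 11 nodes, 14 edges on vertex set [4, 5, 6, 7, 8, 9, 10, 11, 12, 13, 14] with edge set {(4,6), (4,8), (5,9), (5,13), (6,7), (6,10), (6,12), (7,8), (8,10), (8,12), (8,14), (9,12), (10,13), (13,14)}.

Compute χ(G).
Clique number ω(G) = 2 (lower bound: χ ≥ ω).
The graph is bipartite (no odd cycle), so 2 colors suffice: χ(G) = 2.
A valid 2-coloring: color 1: [6, 8, 9, 11, 13]; color 2: [4, 5, 7, 10, 12, 14].

χ(G) = 2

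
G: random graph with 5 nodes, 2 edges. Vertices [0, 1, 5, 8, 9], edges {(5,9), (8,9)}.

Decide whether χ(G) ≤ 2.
A valid 2-coloring: color 1: [0, 1, 9]; color 2: [5, 8].
(χ(G) = 2 ≤ 2.)

Yes, G is 2-colorable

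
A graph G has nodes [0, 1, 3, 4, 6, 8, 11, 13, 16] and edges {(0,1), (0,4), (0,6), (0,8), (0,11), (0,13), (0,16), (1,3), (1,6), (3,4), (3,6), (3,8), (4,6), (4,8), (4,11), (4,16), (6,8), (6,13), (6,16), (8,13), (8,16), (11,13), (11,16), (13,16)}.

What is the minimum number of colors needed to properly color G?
Clique number ω(G) = 5 (lower bound: χ ≥ ω).
The clique on [0, 4, 6, 8, 16] has size 5, forcing χ ≥ 5, and the coloring below uses 5 colors, so χ(G) = 5.
A valid 5-coloring: color 1: [6, 11]; color 2: [0, 3]; color 3: [1, 8]; color 4: [4, 13]; color 5: [16].

χ(G) = 5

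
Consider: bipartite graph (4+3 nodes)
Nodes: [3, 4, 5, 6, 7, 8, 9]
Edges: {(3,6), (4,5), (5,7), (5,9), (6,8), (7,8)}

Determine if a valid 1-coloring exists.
Edge (6,8) forces its endpoints to differ, so 1 color is not enough.

No, G is not 1-colorable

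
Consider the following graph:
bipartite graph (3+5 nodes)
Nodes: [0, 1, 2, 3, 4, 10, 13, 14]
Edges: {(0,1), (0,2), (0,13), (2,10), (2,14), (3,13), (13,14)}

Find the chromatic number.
χ(G) = 2

Clique number ω(G) = 2 (lower bound: χ ≥ ω).
The graph is bipartite (no odd cycle), so 2 colors suffice: χ(G) = 2.
A valid 2-coloring: color 1: [1, 2, 4, 13]; color 2: [0, 3, 10, 14].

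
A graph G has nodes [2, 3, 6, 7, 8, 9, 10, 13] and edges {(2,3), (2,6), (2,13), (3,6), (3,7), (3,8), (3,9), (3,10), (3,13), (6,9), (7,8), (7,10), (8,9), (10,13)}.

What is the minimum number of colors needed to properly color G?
χ(G) = 4

Clique number ω(G) = 3 (lower bound: χ ≥ ω).
Odd cycle [10, 7, 8, 9, 6, 2, 13] needs 3 colors (χ ≥ 3).
Vertex 3 is adjacent to every vertex of [2, 6, 7, 8, 9, 10, 13], which already need 3 colors among themselves, so 3 needs a new color (χ ≥ 4).
The coloring below uses 4 colors, so χ(G) = 4.
A valid 4-coloring: color 1: [3]; color 2: [2, 8, 10]; color 3: [7, 9, 13]; color 4: [6].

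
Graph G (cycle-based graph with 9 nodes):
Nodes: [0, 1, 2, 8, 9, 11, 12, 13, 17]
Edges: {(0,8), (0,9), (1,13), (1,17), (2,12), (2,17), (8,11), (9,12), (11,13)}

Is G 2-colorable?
No, G is not 2-colorable

Odd cycle [8, 11, 13, 1, 17, 2, 12, 9, 0] needs 3 colors (χ ≥ 3).
Hence χ(G) ≥ 3 > 2, so no proper 2-coloring exists.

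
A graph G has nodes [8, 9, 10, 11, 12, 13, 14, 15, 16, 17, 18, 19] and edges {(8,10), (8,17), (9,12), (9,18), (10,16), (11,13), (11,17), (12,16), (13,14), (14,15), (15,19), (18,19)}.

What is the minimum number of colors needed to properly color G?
Clique number ω(G) = 2 (lower bound: χ ≥ ω).
The graph is bipartite (no odd cycle), so 2 colors suffice: χ(G) = 2.
A valid 2-coloring: color 1: [8, 9, 11, 14, 16, 19]; color 2: [10, 12, 13, 15, 17, 18].

χ(G) = 2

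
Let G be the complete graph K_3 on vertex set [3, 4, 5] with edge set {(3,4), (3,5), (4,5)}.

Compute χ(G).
Clique number ω(G) = 3 (lower bound: χ ≥ ω).
The clique on [3, 4, 5] has size 3, forcing χ ≥ 3, and the coloring below uses 3 colors, so χ(G) = 3.
A valid 3-coloring: color 1: [4]; color 2: [3]; color 3: [5].

χ(G) = 3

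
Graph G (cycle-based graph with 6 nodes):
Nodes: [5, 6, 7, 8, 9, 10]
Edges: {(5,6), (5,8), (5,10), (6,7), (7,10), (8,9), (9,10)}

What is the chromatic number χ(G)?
Clique number ω(G) = 2 (lower bound: χ ≥ ω).
The graph is bipartite (no odd cycle), so 2 colors suffice: χ(G) = 2.
A valid 2-coloring: color 1: [6, 8, 10]; color 2: [5, 7, 9].

χ(G) = 2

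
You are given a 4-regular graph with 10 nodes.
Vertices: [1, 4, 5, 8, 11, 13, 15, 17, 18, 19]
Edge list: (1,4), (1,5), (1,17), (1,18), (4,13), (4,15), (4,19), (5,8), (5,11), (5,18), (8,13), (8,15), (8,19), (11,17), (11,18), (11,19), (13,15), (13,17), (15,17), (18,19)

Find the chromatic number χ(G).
Clique number ω(G) = 3 (lower bound: χ ≥ ω).
The clique on [1, 5, 18] has size 3, forcing χ ≥ 3, and the coloring below uses 3 colors, so χ(G) = 3.
A valid 3-coloring: color 1: [4, 8, 17, 18]; color 2: [1, 11, 13]; color 3: [5, 15, 19].

χ(G) = 3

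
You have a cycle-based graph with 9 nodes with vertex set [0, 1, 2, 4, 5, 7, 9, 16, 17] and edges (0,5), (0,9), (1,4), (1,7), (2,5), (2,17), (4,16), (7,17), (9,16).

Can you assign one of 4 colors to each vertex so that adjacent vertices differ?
Yes, G is 4-colorable

A valid 4-coloring: color 1: [0, 1, 2, 16]; color 2: [4, 5, 9, 17]; color 3: [7].
(χ(G) = 3 ≤ 4.)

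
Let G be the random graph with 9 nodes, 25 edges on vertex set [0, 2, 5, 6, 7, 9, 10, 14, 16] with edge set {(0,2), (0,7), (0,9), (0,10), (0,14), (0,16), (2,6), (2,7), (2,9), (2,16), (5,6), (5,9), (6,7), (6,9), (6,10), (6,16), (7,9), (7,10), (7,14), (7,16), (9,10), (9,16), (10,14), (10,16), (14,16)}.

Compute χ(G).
Clique number ω(G) = 5 (lower bound: χ ≥ ω).
The clique on [0, 2, 7, 9, 16] has size 5, forcing χ ≥ 5, and the coloring below uses 5 colors, so χ(G) = 5.
A valid 5-coloring: color 1: [5, 7]; color 2: [9, 14]; color 3: [16]; color 4: [0, 6]; color 5: [2, 10].

χ(G) = 5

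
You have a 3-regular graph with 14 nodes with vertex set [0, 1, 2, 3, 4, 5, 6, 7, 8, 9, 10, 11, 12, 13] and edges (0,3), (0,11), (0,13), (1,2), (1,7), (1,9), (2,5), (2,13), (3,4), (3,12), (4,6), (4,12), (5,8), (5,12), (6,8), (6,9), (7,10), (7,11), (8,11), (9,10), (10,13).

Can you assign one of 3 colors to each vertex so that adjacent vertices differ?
Yes, G is 3-colorable

A valid 3-coloring: color 1: [1, 4, 5, 11, 13]; color 2: [2, 3, 7, 8, 9]; color 3: [0, 6, 10, 12].
(χ(G) = 3 ≤ 3.)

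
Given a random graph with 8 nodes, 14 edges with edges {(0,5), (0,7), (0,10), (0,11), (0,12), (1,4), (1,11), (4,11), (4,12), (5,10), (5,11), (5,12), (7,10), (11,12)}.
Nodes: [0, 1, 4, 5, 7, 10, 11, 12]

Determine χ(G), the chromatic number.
χ(G) = 4

Clique number ω(G) = 4 (lower bound: χ ≥ ω).
The clique on [0, 5, 11, 12] has size 4, forcing χ ≥ 4, and the coloring below uses 4 colors, so χ(G) = 4.
A valid 4-coloring: color 1: [10, 11]; color 2: [0, 4]; color 3: [1, 5, 7]; color 4: [12].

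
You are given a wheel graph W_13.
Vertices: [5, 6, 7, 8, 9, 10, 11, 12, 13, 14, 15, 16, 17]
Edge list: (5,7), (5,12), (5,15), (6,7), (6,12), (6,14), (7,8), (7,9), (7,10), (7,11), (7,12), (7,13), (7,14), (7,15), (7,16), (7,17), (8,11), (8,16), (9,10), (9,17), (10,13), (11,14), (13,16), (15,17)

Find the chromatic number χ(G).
χ(G) = 3

Clique number ω(G) = 3 (lower bound: χ ≥ ω).
The clique on [5, 7, 12] has size 3, forcing χ ≥ 3, and the coloring below uses 3 colors, so χ(G) = 3.
A valid 3-coloring: color 1: [7]; color 2: [5, 6, 10, 11, 16, 17]; color 3: [8, 9, 12, 13, 14, 15].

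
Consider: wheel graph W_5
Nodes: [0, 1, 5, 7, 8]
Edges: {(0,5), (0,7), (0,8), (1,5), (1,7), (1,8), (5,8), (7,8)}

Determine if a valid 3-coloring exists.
Yes, G is 3-colorable

A valid 3-coloring: color 1: [8]; color 2: [5, 7]; color 3: [0, 1].
(χ(G) = 3 ≤ 3.)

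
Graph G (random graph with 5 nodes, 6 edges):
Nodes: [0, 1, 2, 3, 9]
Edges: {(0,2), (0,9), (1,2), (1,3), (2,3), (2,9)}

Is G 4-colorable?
Yes, G is 4-colorable

A valid 4-coloring: color 1: [2]; color 2: [1, 9]; color 3: [0, 3].
(χ(G) = 3 ≤ 4.)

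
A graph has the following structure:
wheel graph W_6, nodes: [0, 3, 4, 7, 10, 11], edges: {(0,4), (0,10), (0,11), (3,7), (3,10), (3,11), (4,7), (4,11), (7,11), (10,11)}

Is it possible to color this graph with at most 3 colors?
Odd cycle [3, 10, 0, 4, 7] needs 3 colors (χ ≥ 3).
Vertex 11 is adjacent to every vertex of [0, 3, 4, 7, 10], which already need 3 colors among themselves, so 11 needs a new color (χ ≥ 4).
Hence χ(G) ≥ 4 > 3, so no proper 3-coloring exists.

No, G is not 3-colorable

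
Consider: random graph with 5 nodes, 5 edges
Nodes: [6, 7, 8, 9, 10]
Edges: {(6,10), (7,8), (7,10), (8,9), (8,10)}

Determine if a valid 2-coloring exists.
The clique on vertices [7, 8, 10] has size 3 > 2, so it alone needs 3 colors.

No, G is not 2-colorable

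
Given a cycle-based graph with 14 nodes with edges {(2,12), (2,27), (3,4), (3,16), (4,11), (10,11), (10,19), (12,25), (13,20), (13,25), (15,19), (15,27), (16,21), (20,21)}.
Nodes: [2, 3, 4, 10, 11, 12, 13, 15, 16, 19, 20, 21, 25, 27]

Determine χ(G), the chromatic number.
χ(G) = 2

Clique number ω(G) = 2 (lower bound: χ ≥ ω).
The graph is bipartite (no odd cycle), so 2 colors suffice: χ(G) = 2.
A valid 2-coloring: color 1: [3, 11, 12, 13, 19, 21, 27]; color 2: [2, 4, 10, 15, 16, 20, 25].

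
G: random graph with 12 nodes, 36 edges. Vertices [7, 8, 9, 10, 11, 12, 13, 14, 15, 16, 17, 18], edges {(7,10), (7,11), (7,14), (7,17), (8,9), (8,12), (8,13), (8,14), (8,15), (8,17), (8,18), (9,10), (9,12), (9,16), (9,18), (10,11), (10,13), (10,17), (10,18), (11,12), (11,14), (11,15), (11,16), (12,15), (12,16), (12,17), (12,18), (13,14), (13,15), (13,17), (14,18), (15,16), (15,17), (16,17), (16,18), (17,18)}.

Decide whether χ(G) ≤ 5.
A valid 5-coloring: color 1: [9, 11, 17]; color 2: [7, 15, 18]; color 3: [12, 13]; color 4: [8, 10, 16]; color 5: [14].
(χ(G) = 5 ≤ 5.)

Yes, G is 5-colorable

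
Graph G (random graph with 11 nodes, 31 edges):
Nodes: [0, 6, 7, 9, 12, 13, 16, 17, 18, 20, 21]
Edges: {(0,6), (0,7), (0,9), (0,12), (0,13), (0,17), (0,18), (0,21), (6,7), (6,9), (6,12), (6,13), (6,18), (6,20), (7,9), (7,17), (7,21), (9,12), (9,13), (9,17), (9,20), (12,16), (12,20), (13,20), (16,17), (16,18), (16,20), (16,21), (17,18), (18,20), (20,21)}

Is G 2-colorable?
No, G is not 2-colorable

The clique on vertices [0, 7, 9, 17] has size 4 > 2, so it alone needs 4 colors.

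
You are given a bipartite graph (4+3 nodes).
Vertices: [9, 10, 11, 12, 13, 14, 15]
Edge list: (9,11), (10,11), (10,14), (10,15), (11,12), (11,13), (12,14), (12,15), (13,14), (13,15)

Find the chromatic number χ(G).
χ(G) = 2

Clique number ω(G) = 2 (lower bound: χ ≥ ω).
The graph is bipartite (no odd cycle), so 2 colors suffice: χ(G) = 2.
A valid 2-coloring: color 1: [11, 14, 15]; color 2: [9, 10, 12, 13].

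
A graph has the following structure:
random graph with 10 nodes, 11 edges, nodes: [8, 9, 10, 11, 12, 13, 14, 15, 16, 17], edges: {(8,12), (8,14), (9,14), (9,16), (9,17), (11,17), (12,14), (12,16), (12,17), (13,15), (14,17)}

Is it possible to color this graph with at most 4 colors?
Yes, G is 4-colorable

A valid 4-coloring: color 1: [10, 11, 14, 15, 16]; color 2: [8, 13, 17]; color 3: [9, 12].
(χ(G) = 3 ≤ 4.)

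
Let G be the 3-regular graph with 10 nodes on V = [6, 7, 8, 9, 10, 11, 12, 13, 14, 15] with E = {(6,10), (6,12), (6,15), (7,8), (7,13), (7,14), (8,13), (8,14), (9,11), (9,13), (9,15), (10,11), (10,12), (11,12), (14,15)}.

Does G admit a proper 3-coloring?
Yes, G is 3-colorable

A valid 3-coloring: color 1: [7, 12, 15]; color 2: [6, 11, 13, 14]; color 3: [8, 9, 10].
(χ(G) = 3 ≤ 3.)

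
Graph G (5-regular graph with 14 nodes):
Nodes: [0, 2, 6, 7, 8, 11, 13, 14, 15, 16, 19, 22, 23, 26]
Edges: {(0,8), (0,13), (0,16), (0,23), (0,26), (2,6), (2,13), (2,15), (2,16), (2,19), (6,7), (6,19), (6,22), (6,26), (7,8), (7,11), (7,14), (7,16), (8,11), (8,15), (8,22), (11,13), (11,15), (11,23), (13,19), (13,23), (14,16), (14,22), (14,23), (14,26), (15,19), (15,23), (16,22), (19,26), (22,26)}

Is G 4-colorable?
Yes, G is 4-colorable

A valid 4-coloring: color 1: [2, 7, 23, 26]; color 2: [6, 13, 14, 15]; color 3: [0, 11, 19, 22]; color 4: [8, 16].
(χ(G) = 4 ≤ 4.)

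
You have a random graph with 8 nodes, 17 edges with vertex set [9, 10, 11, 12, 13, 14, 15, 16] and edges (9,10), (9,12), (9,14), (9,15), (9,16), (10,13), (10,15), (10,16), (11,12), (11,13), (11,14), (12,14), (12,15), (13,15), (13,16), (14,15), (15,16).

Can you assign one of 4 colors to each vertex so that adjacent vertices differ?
A valid 4-coloring: color 1: [11, 15]; color 2: [9, 13]; color 3: [12, 16]; color 4: [10, 14].
(χ(G) = 4 ≤ 4.)

Yes, G is 4-colorable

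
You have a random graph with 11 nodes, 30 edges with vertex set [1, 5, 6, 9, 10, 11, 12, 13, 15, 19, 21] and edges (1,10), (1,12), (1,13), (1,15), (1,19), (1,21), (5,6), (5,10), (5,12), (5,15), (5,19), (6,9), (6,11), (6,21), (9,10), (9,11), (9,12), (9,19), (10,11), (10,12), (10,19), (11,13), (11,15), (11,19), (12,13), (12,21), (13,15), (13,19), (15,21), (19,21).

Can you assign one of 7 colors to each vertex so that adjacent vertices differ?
Yes, G is 7-colorable

A valid 7-coloring: color 1: [6, 12, 15, 19]; color 2: [1, 5, 11]; color 3: [10, 13, 21]; color 4: [9].
(χ(G) = 4 ≤ 7.)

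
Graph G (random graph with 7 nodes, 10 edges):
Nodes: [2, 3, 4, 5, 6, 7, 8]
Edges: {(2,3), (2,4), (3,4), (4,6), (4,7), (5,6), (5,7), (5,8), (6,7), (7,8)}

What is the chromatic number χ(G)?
χ(G) = 3

Clique number ω(G) = 3 (lower bound: χ ≥ ω).
The clique on [5, 7, 8] has size 3, forcing χ ≥ 3, and the coloring below uses 3 colors, so χ(G) = 3.
A valid 3-coloring: color 1: [2, 7]; color 2: [4, 5]; color 3: [3, 6, 8].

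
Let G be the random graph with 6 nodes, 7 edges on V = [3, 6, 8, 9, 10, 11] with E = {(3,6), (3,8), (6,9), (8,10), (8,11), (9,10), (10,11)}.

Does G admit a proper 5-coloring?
Yes, G is 5-colorable

A valid 5-coloring: color 1: [6, 8]; color 2: [3, 10]; color 3: [9, 11].
(χ(G) = 3 ≤ 5.)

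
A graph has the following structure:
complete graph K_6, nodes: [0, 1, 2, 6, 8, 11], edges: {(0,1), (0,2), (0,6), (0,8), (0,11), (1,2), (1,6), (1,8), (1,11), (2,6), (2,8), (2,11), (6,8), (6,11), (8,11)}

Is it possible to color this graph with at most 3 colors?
The clique on vertices [0, 1, 2, 6, 8, 11] has size 6 > 3, so it alone needs 6 colors.

No, G is not 3-colorable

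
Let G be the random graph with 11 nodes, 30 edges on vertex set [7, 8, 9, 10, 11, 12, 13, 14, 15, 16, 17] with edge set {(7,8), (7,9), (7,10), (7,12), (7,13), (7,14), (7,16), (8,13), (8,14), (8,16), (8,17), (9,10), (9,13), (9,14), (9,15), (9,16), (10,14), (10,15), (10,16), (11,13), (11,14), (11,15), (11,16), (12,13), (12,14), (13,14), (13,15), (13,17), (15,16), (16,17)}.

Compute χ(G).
χ(G) = 4

Clique number ω(G) = 4 (lower bound: χ ≥ ω).
The clique on [9, 10, 15, 16] has size 4, forcing χ ≥ 4, and the coloring below uses 4 colors, so χ(G) = 4.
A valid 4-coloring: color 1: [10, 13]; color 2: [14, 16]; color 3: [7, 15, 17]; color 4: [8, 9, 11, 12].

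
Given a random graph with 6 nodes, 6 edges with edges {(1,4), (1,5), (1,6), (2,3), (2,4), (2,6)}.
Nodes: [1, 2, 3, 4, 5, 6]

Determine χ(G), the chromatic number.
χ(G) = 2

Clique number ω(G) = 2 (lower bound: χ ≥ ω).
The graph is bipartite (no odd cycle), so 2 colors suffice: χ(G) = 2.
A valid 2-coloring: color 1: [1, 2]; color 2: [3, 4, 5, 6].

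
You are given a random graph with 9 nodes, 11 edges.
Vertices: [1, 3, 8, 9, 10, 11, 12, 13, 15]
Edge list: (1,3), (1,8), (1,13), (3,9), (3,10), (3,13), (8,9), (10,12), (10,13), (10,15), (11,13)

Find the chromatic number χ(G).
Clique number ω(G) = 3 (lower bound: χ ≥ ω).
The clique on [1, 3, 13] has size 3, forcing χ ≥ 3, and the coloring below uses 3 colors, so χ(G) = 3.
A valid 3-coloring: color 1: [1, 9, 10, 11]; color 2: [8, 12, 13, 15]; color 3: [3].

χ(G) = 3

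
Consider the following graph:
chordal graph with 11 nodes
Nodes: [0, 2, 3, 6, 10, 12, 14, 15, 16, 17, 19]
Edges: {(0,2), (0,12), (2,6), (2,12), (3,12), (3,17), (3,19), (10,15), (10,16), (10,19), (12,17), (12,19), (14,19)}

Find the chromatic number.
Clique number ω(G) = 3 (lower bound: χ ≥ ω).
The clique on [0, 2, 12] has size 3, forcing χ ≥ 3, and the coloring below uses 3 colors, so χ(G) = 3.
A valid 3-coloring: color 1: [6, 10, 12, 14]; color 2: [2, 15, 16, 17, 19]; color 3: [0, 3].

χ(G) = 3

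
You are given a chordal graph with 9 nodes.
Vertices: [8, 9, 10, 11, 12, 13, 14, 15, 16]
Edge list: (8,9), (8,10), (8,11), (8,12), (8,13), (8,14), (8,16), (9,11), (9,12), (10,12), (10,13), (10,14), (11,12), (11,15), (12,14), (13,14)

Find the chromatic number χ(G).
Clique number ω(G) = 4 (lower bound: χ ≥ ω).
The clique on [8, 9, 11, 12] has size 4, forcing χ ≥ 4, and the coloring below uses 4 colors, so χ(G) = 4.
A valid 4-coloring: color 1: [8, 15]; color 2: [12, 13, 16]; color 3: [11, 14]; color 4: [9, 10].

χ(G) = 4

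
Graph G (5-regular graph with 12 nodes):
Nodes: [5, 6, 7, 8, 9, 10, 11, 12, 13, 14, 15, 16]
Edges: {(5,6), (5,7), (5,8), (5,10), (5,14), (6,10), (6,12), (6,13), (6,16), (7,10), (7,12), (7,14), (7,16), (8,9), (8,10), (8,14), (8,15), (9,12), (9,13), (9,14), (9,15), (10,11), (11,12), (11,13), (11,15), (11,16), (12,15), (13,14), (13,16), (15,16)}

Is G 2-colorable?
The clique on vertices [5, 8, 10] has size 3 > 2, so it alone needs 3 colors.

No, G is not 2-colorable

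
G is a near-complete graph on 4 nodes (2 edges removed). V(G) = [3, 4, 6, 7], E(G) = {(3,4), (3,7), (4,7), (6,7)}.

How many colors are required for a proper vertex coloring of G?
χ(G) = 3

Clique number ω(G) = 3 (lower bound: χ ≥ ω).
The clique on [3, 4, 7] has size 3, forcing χ ≥ 3, and the coloring below uses 3 colors, so χ(G) = 3.
A valid 3-coloring: color 1: [7]; color 2: [4, 6]; color 3: [3].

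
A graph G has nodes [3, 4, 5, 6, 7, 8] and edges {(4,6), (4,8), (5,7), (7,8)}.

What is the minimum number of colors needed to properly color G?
χ(G) = 2

Clique number ω(G) = 2 (lower bound: χ ≥ ω).
The graph is bipartite (no odd cycle), so 2 colors suffice: χ(G) = 2.
A valid 2-coloring: color 1: [3, 4, 7]; color 2: [5, 6, 8].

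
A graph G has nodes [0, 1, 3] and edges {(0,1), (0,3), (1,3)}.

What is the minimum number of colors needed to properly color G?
χ(G) = 3

Clique number ω(G) = 3 (lower bound: χ ≥ ω).
The clique on [0, 1, 3] has size 3, forcing χ ≥ 3, and the coloring below uses 3 colors, so χ(G) = 3.
A valid 3-coloring: color 1: [0]; color 2: [1]; color 3: [3].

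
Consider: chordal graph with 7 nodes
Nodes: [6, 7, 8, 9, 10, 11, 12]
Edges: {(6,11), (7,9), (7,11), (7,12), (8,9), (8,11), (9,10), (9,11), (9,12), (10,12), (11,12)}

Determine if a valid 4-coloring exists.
A valid 4-coloring: color 1: [6, 9]; color 2: [10, 11]; color 3: [8, 12]; color 4: [7].
(χ(G) = 4 ≤ 4.)

Yes, G is 4-colorable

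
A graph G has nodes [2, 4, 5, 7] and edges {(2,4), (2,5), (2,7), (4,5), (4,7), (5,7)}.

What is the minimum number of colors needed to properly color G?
Clique number ω(G) = 4 (lower bound: χ ≥ ω).
The clique on [2, 4, 5, 7] has size 4, forcing χ ≥ 4, and the coloring below uses 4 colors, so χ(G) = 4.
A valid 4-coloring: color 1: [5]; color 2: [7]; color 3: [4]; color 4: [2].

χ(G) = 4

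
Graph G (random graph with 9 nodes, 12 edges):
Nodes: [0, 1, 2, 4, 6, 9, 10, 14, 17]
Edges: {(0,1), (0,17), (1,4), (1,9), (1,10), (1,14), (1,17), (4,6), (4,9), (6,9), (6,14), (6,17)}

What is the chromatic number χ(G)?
χ(G) = 3

Clique number ω(G) = 3 (lower bound: χ ≥ ω).
The clique on [0, 1, 17] has size 3, forcing χ ≥ 3, and the coloring below uses 3 colors, so χ(G) = 3.
A valid 3-coloring: color 1: [1, 2, 6]; color 2: [0, 4, 10, 14]; color 3: [9, 17].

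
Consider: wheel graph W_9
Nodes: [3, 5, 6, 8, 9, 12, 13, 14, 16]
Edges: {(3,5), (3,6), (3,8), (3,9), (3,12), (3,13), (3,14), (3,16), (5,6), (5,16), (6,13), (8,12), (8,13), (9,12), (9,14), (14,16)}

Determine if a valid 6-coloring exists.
Yes, G is 6-colorable

A valid 6-coloring: color 1: [3]; color 2: [5, 12, 13, 14]; color 3: [6, 8, 9, 16].
(χ(G) = 3 ≤ 6.)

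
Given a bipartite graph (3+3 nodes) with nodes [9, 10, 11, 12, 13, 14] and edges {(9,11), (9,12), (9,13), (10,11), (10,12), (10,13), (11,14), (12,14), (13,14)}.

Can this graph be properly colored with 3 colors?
Yes, G is 3-colorable

A valid 3-coloring: color 1: [9, 10, 14]; color 2: [11, 12, 13].
(χ(G) = 2 ≤ 3.)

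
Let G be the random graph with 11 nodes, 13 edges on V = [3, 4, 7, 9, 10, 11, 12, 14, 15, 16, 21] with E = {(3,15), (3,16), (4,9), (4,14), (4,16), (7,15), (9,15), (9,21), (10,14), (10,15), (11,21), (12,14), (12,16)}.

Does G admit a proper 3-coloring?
Yes, G is 3-colorable

A valid 3-coloring: color 1: [4, 12, 15, 21]; color 2: [7, 9, 11, 14, 16]; color 3: [3, 10].
(χ(G) = 3 ≤ 3.)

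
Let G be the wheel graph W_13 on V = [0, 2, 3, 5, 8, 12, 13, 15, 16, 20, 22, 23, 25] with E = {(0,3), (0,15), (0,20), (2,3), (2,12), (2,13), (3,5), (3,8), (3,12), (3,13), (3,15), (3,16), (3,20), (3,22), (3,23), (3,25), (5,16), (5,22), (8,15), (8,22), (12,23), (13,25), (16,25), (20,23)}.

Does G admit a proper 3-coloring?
A valid 3-coloring: color 1: [3]; color 2: [12, 13, 15, 16, 20, 22]; color 3: [0, 2, 5, 8, 23, 25].
(χ(G) = 3 ≤ 3.)

Yes, G is 3-colorable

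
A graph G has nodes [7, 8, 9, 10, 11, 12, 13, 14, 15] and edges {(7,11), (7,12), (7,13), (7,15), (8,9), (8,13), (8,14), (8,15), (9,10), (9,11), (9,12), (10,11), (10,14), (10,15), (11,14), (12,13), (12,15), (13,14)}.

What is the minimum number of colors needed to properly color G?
χ(G) = 3

Clique number ω(G) = 3 (lower bound: χ ≥ ω).
The clique on [7, 12, 13] has size 3, forcing χ ≥ 3, and the coloring below uses 3 colors, so χ(G) = 3.
A valid 3-coloring: color 1: [11, 13, 15]; color 2: [7, 9, 14]; color 3: [8, 10, 12].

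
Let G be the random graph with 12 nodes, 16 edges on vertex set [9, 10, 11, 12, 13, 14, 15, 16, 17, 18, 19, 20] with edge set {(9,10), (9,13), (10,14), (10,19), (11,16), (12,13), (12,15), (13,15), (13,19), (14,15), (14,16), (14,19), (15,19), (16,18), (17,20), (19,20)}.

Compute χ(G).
Clique number ω(G) = 3 (lower bound: χ ≥ ω).
The clique on [12, 13, 15] has size 3, forcing χ ≥ 3, and the coloring below uses 3 colors, so χ(G) = 3.
A valid 3-coloring: color 1: [9, 12, 16, 17, 19]; color 2: [10, 11, 15, 18, 20]; color 3: [13, 14].

χ(G) = 3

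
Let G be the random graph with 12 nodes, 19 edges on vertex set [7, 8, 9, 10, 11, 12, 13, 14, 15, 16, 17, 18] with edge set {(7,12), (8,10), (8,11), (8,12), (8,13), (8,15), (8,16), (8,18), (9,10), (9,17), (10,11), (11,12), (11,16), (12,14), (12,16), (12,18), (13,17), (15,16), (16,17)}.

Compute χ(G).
Clique number ω(G) = 4 (lower bound: χ ≥ ω).
The clique on [8, 11, 12, 16] has size 4, forcing χ ≥ 4, and the coloring below uses 4 colors, so χ(G) = 4.
A valid 4-coloring: color 1: [7, 8, 14, 17]; color 2: [10, 12, 13, 15]; color 3: [9, 16, 18]; color 4: [11].

χ(G) = 4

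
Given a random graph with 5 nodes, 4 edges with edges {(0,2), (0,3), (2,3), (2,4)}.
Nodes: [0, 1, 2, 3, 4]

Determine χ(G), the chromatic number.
χ(G) = 3

Clique number ω(G) = 3 (lower bound: χ ≥ ω).
The clique on [0, 2, 3] has size 3, forcing χ ≥ 3, and the coloring below uses 3 colors, so χ(G) = 3.
A valid 3-coloring: color 1: [1, 2]; color 2: [0, 4]; color 3: [3].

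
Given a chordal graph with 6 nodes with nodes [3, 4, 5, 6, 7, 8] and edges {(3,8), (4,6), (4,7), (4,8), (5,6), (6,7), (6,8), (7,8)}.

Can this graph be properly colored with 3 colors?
No, G is not 3-colorable

The clique on vertices [4, 6, 7, 8] has size 4 > 3, so it alone needs 4 colors.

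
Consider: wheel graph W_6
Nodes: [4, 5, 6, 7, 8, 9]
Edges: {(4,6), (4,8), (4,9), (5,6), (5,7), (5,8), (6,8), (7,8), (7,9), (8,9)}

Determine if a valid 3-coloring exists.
Odd cycle [7, 9, 4, 6, 5] needs 3 colors (χ ≥ 3).
Vertex 8 is adjacent to every vertex of [4, 5, 6, 7, 9], which already need 3 colors among themselves, so 8 needs a new color (χ ≥ 4).
Hence χ(G) ≥ 4 > 3, so no proper 3-coloring exists.

No, G is not 3-colorable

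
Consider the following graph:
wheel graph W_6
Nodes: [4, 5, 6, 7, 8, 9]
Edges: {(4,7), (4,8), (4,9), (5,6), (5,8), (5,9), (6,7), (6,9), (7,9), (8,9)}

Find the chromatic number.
Clique number ω(G) = 3 (lower bound: χ ≥ ω).
Odd cycle [6, 5, 8, 4, 7] needs 3 colors (χ ≥ 3).
Vertex 9 is adjacent to every vertex of [4, 5, 6, 7, 8], which already need 3 colors among themselves, so 9 needs a new color (χ ≥ 4).
The coloring below uses 4 colors, so χ(G) = 4.
A valid 4-coloring: color 1: [9]; color 2: [4, 6]; color 3: [5, 7]; color 4: [8].

χ(G) = 4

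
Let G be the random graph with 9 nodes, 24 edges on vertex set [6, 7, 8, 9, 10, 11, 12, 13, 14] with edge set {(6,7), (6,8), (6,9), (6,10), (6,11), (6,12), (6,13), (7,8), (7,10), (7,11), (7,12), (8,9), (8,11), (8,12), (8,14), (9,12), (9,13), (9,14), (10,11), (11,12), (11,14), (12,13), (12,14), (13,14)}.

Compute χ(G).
Clique number ω(G) = 5 (lower bound: χ ≥ ω).
The clique on [6, 7, 8, 11, 12] has size 5, forcing χ ≥ 5, and the coloring below uses 5 colors, so χ(G) = 5.
A valid 5-coloring: color 1: [10, 12]; color 2: [6, 14]; color 3: [9, 11]; color 4: [8, 13]; color 5: [7].

χ(G) = 5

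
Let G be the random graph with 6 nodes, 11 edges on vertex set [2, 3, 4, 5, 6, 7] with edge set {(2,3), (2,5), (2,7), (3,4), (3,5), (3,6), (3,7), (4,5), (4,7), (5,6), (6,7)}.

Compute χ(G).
χ(G) = 3

Clique number ω(G) = 3 (lower bound: χ ≥ ω).
The clique on [2, 3, 5] has size 3, forcing χ ≥ 3, and the coloring below uses 3 colors, so χ(G) = 3.
A valid 3-coloring: color 1: [3]; color 2: [5, 7]; color 3: [2, 4, 6].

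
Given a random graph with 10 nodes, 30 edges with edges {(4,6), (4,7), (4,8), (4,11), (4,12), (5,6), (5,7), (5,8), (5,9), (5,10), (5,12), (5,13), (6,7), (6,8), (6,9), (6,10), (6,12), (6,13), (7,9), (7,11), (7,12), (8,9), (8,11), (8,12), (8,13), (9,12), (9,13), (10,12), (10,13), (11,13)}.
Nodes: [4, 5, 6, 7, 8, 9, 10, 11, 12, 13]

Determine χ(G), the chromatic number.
χ(G) = 5

Clique number ω(G) = 5 (lower bound: χ ≥ ω).
The clique on [5, 6, 8, 9, 12] has size 5, forcing χ ≥ 5, and the coloring below uses 5 colors, so χ(G) = 5.
A valid 5-coloring: color 1: [6, 11]; color 2: [7, 8, 10]; color 3: [4, 5]; color 4: [12, 13]; color 5: [9].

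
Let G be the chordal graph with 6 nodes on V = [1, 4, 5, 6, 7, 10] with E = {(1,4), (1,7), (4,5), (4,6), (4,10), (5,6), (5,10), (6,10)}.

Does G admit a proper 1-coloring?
No, G is not 1-colorable

The clique on vertices [4, 5, 6, 10] has size 4 > 1, so it alone needs 4 colors.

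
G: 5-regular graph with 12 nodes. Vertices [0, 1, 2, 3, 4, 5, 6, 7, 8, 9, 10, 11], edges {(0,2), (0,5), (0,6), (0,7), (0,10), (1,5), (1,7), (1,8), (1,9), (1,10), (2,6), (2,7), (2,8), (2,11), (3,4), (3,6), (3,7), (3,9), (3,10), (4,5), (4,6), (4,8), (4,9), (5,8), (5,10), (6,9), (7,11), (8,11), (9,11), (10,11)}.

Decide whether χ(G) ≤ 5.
Yes, G is 5-colorable

A valid 5-coloring: color 1: [3, 5, 11]; color 2: [6, 7, 8, 10]; color 3: [1, 2, 4]; color 4: [0, 9].
(χ(G) = 4 ≤ 5.)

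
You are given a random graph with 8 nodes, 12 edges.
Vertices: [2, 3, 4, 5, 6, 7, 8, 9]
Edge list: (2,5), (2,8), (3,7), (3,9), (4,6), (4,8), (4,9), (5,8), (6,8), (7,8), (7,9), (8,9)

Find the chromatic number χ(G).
Clique number ω(G) = 3 (lower bound: χ ≥ ω).
The clique on [2, 5, 8] has size 3, forcing χ ≥ 3, and the coloring below uses 3 colors, so χ(G) = 3.
A valid 3-coloring: color 1: [3, 8]; color 2: [5, 6, 9]; color 3: [2, 4, 7].

χ(G) = 3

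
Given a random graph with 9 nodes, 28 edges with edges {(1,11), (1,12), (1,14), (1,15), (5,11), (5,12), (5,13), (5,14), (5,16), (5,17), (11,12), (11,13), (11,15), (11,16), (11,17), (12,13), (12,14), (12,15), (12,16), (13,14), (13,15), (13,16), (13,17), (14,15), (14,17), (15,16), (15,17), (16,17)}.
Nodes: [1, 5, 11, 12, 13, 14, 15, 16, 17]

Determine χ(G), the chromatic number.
χ(G) = 5

Clique number ω(G) = 5 (lower bound: χ ≥ ω).
The clique on [5, 11, 13, 16, 17] has size 5, forcing χ ≥ 5, and the coloring below uses 5 colors, so χ(G) = 5.
A valid 5-coloring: color 1: [5, 15]; color 2: [11, 14]; color 3: [1, 13]; color 4: [12, 17]; color 5: [16].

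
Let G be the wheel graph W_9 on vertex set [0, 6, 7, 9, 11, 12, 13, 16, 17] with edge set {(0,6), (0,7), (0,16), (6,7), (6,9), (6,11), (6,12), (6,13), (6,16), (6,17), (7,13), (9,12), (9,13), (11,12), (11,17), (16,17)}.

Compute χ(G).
Clique number ω(G) = 3 (lower bound: χ ≥ ω).
The clique on [0, 6, 16] has size 3, forcing χ ≥ 3, and the coloring below uses 3 colors, so χ(G) = 3.
A valid 3-coloring: color 1: [6]; color 2: [0, 12, 13, 17]; color 3: [7, 9, 11, 16].

χ(G) = 3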